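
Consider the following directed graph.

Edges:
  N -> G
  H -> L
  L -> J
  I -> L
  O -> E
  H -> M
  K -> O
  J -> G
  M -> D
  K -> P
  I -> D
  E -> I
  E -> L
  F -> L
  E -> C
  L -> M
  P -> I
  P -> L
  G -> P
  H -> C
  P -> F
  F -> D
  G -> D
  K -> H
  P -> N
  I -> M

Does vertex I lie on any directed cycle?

Yes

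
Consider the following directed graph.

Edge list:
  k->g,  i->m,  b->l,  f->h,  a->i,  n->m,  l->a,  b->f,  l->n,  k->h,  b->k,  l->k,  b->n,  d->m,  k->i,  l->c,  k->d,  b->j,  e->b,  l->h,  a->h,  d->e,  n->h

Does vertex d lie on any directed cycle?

Yes

d is on a cycle iff d can reach itself via ≥1 edge.
d → e → b → k → d — yes.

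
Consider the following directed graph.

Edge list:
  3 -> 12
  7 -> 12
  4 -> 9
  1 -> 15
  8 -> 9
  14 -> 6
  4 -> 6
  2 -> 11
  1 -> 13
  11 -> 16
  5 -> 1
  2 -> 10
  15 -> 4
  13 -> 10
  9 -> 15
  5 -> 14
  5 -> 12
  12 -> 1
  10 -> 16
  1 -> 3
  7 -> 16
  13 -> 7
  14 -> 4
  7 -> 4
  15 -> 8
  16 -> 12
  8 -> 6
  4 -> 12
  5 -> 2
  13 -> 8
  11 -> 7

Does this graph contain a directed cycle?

Yes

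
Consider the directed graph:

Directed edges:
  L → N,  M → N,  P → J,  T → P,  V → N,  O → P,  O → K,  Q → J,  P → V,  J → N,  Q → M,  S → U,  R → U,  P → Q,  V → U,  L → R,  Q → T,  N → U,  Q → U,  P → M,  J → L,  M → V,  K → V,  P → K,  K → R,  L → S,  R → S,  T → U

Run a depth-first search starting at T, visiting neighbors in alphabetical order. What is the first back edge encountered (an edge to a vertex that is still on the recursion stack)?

Q→T

DFS from T (visiting neighbors in alphabetical order); mark gray on enter, black on exit:
T gray
  P gray
    J gray
      L gray
        N gray
          U gray
          U black
        N black
        R gray
          S gray
            S→U: U black — skip
          S black
          R→U: U black — skip
        R black
        L→S: S black — skip
      L black
      J→N: N black — skip
    J black
    K gray
      K→R: R black — skip
      V gray
        V→N: N black — skip
        V→U: U black — skip
      V black
    K black
    M gray
      M→N: N black — skip
      M→V: V black — skip
    M black
    Q gray
      Q→J: J black — skip
      Q→M: M black — skip
      Q→T: T is gray → back edge
First back edge: Q → T.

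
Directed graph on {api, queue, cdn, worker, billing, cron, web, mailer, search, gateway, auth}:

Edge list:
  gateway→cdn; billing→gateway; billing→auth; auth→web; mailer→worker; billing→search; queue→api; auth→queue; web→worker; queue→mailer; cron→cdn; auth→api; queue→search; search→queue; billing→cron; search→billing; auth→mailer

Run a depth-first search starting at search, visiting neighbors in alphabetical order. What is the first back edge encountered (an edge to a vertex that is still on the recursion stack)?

DFS from search (visiting neighbors in alphabetical order); mark gray on enter, black on exit:
search gray
  billing gray
    auth gray
      api gray
      api black
      mailer gray
        worker gray
        worker black
      mailer black
      queue gray
        queue→api: api black — skip
        queue→mailer: mailer black — skip
        queue→search: search is gray → back edge
First back edge: queue → search.

queue->search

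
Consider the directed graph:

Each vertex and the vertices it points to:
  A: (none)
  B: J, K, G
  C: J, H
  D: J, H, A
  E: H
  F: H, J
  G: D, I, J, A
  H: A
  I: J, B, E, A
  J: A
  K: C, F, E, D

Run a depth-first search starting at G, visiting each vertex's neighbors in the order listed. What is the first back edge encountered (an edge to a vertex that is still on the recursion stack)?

B→G

DFS from G (visiting each vertex's neighbors in the order listed); mark gray on enter, black on exit:
G gray
  D gray
    J gray
      A gray
      A black
    J black
    H gray
      H→A: A black — skip
    H black
    D→A: A black — skip
  D black
  I gray
    I→J: J black — skip
    B gray
      B→J: J black — skip
      K gray
        C gray
          C→J: J black — skip
          C→H: H black — skip
        C black
        F gray
          F→H: H black — skip
          F→J: J black — skip
        F black
        E gray
          E→H: H black — skip
        E black
        K→D: D black — skip
      K black
      B→G: G is gray → back edge
First back edge: B → G.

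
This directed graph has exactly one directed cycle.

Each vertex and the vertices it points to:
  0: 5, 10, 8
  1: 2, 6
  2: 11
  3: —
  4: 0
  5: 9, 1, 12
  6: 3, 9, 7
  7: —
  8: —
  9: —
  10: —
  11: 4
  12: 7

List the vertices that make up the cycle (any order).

0, 1, 2, 4, 5, 11

DFS with gray/black marking from 4:
4 gray
  0 gray
    5 gray
      9 gray
      9 black
      1 gray
        2 gray
          11 gray
            11→4: 4 is gray → back edge
Back edge closes the cycle 4 → 0 → 5 → 1 → 2 → 11 → 4; its vertices are {0, 1, 2, 4, 5, 11}.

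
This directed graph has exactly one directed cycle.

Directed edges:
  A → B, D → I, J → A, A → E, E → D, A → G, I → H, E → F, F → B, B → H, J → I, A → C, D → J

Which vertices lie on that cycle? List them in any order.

A, D, E, J

DFS with gray/black marking from A:
A gray
  B gray
    H gray
    H black
  B black
  C gray
  C black
  G gray
  G black
  E gray
    F gray
      F→B: B black — skip
    F black
    D gray
      J gray
        I gray
          I→H: H black — skip
        I black
        J→A: A is gray → back edge
Back edge closes the cycle A → E → D → J → A; its vertices are {A, D, E, J}.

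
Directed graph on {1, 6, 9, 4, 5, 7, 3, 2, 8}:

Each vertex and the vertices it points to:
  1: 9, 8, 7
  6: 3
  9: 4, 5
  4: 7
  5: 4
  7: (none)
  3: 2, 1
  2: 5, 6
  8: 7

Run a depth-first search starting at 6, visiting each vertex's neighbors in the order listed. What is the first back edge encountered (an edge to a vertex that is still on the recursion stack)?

2->6

DFS from 6 (visiting each vertex's neighbors in the order listed); mark gray on enter, black on exit:
6 gray
  3 gray
    2 gray
      5 gray
        4 gray
          7 gray
          7 black
        4 black
      5 black
      2→6: 6 is gray → back edge
First back edge: 2 → 6.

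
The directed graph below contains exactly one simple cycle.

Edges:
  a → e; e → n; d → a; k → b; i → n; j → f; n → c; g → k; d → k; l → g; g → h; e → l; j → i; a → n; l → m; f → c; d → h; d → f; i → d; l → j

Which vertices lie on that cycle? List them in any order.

a, d, e, i, j, l

DFS with gray/black marking from a:
a gray
  n gray
    c gray
    c black
  n black
  e gray
    l gray
      j gray
        i gray
          i→n: n black — skip
          d gray
            h gray
            h black
            f gray
              f→c: c black — skip
            f black
            k gray
              b gray
              b black
            k black
            d→a: a is gray → back edge
Back edge closes the cycle a → e → l → j → i → d → a; its vertices are {a, d, e, i, j, l}.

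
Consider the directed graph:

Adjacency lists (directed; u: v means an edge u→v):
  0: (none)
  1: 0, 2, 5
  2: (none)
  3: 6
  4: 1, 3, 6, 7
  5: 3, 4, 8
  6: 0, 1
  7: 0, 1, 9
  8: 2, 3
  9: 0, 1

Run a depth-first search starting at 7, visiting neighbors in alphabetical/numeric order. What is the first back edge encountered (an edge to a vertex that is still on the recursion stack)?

DFS from 7 (visiting neighbors in alphabetical/numeric order); mark gray on enter, black on exit:
7 gray
  0 gray
  0 black
  1 gray
    1→0: 0 black — skip
    2 gray
    2 black
    5 gray
      3 gray
        6 gray
          6→0: 0 black — skip
          6→1: 1 is gray → back edge
First back edge: 6 → 1.

6→1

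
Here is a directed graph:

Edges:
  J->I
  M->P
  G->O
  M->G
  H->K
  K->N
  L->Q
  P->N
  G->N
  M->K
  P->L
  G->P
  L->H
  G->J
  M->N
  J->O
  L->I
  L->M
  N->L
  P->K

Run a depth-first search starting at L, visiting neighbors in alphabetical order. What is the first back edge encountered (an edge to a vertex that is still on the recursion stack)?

N→L

DFS from L (visiting neighbors in alphabetical order); mark gray on enter, black on exit:
L gray
  H gray
    K gray
      N gray
        N→L: L is gray → back edge
First back edge: N → L.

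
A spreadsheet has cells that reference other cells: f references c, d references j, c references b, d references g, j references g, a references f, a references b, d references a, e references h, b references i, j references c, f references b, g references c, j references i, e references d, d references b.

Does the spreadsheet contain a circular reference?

No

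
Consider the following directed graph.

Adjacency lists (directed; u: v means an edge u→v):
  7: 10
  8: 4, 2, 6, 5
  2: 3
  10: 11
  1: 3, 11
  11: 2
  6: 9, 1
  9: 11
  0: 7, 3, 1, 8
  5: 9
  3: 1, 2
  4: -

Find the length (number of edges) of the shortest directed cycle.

For each vertex v, BFS finds the shortest path from v back to v.
The shortest such closed walk is 2 → 3 → 2, length 2.

2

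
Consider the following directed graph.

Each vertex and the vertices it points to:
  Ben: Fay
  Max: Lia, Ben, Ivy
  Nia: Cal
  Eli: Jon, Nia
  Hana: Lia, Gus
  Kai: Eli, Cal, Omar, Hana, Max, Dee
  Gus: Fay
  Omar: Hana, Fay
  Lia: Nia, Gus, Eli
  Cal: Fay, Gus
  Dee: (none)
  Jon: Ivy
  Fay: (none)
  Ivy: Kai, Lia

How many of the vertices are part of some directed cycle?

8

A vertex is on a directed cycle iff it belongs to a strongly connected component of size ≥ 2 (or has a self-loop).
The vertices on cycles are {Eli, Ivy, Jon, Kai, Lia, Max, Hana, Omar} — 8 in total.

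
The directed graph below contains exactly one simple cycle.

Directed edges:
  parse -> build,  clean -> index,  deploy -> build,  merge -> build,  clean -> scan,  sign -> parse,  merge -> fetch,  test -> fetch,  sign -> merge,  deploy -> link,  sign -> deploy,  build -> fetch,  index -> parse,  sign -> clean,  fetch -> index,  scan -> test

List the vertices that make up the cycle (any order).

DFS with gray/black marking from index:
index gray
  parse gray
    build gray
      fetch gray
        fetch→index: index is gray → back edge
Back edge closes the cycle index → parse → build → fetch → index; its vertices are {build, fetch, index, parse}.

build, fetch, index, parse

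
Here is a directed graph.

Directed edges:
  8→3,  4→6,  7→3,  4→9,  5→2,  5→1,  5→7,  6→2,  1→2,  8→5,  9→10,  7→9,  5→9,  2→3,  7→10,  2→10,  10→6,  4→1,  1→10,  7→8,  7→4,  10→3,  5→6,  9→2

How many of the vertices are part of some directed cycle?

6

A vertex is on a directed cycle iff it belongs to a strongly connected component of size ≥ 2 (or has a self-loop).
The vertices on cycles are {2, 5, 6, 7, 8, 10} — 6 in total.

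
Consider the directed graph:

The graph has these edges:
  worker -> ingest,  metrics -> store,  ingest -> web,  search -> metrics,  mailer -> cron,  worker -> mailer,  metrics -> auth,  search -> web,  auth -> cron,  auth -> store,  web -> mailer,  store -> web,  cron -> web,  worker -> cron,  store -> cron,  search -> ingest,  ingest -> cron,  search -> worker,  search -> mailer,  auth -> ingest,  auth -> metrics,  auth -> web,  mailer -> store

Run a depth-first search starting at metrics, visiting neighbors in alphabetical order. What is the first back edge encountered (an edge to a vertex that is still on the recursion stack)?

mailer->cron

DFS from metrics (visiting neighbors in alphabetical order); mark gray on enter, black on exit:
metrics gray
  auth gray
    cron gray
      web gray
        mailer gray
          mailer→cron: cron is gray → back edge
First back edge: mailer → cron.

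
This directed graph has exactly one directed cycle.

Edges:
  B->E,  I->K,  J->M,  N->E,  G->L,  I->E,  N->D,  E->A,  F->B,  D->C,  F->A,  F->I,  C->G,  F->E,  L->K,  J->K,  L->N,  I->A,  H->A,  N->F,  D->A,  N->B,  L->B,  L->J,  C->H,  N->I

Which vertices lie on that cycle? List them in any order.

C, D, G, L, N

DFS with gray/black marking from L:
L gray
  N gray
    D gray
      C gray
        H gray
          A gray
          A black
        H black
        G gray
          G→L: L is gray → back edge
Back edge closes the cycle L → N → D → C → G → L; its vertices are {C, D, G, L, N}.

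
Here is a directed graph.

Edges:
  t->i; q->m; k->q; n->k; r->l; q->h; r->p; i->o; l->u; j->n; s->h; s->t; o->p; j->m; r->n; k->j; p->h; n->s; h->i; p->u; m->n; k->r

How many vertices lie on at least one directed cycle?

10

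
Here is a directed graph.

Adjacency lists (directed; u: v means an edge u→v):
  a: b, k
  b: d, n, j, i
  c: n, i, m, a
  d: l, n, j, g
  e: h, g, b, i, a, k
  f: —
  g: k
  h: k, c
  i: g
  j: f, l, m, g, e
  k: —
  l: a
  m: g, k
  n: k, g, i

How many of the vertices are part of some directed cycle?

A vertex is on a directed cycle iff it belongs to a strongly connected component of size ≥ 2 (or has a self-loop).
The vertices on cycles are {a, b, c, d, e, h, j, l} — 8 in total.

8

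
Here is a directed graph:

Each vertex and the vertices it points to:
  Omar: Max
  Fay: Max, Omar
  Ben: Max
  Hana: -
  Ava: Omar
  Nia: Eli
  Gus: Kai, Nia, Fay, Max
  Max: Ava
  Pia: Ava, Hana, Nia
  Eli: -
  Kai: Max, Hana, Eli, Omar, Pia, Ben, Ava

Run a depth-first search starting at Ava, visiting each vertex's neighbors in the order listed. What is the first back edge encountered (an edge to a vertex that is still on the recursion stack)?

DFS from Ava (visiting each vertex's neighbors in the order listed); mark gray on enter, black on exit:
Ava gray
  Omar gray
    Max gray
      Max→Ava: Ava is gray → back edge
First back edge: Max → Ava.

Max->Ava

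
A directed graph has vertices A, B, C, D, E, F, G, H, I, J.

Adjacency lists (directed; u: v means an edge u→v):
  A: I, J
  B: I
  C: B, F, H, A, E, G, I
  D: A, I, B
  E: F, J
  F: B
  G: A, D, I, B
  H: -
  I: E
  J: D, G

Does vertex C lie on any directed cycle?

C lies on a cycle iff there is a path from C back to itself.
Exploring from C, it never reaches itself; equivalently, its strongly connected component is a singleton.

No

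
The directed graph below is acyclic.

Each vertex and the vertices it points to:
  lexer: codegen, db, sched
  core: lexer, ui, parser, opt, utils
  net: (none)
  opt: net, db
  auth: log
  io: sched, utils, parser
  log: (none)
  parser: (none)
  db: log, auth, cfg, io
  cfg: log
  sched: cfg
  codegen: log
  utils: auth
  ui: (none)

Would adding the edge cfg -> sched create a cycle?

Yes

Adding cfg→sched creates a cycle iff sched can already reach cfg.
Path from sched: sched → cfg.
So sched → … → cfg → sched is a cycle.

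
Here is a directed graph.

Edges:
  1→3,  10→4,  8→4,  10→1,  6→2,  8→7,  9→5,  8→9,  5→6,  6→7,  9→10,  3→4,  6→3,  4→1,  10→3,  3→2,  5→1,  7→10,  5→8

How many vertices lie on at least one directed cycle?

A vertex is on a directed cycle iff it belongs to a strongly connected component of size ≥ 2 (or has a self-loop).
The vertices on cycles are {1, 3, 4, 5, 8, 9} — 6 in total.

6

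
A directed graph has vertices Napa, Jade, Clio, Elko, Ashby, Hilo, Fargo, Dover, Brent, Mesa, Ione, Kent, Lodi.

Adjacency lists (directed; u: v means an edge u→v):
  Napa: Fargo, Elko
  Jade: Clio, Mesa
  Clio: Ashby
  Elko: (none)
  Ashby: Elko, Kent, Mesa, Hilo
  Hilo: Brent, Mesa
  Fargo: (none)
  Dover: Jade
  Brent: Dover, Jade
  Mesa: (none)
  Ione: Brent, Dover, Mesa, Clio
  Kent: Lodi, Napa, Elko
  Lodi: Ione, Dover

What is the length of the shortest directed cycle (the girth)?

For each vertex v, BFS finds the shortest path from v back to v.
The shortest such closed walk is Ashby → Kent → Lodi → Ione → Clio → Ashby, length 5.

5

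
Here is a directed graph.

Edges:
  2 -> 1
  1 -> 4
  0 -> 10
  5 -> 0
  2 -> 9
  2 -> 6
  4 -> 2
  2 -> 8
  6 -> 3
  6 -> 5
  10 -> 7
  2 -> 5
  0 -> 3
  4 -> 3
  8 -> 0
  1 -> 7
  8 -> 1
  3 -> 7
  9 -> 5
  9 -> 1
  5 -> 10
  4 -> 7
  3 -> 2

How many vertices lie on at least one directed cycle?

9

A vertex is on a directed cycle iff it belongs to a strongly connected component of size ≥ 2 (or has a self-loop).
The vertices on cycles are {0, 1, 2, 3, 4, 5, 6, 8, 9} — 9 in total.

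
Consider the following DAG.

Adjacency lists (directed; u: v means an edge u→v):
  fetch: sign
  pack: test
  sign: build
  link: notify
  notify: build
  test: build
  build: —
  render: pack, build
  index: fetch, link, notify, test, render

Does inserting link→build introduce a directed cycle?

No

Adding link→build creates a cycle iff build can already reach link.
Explore from build: no path reaches link. The graph stays acyclic.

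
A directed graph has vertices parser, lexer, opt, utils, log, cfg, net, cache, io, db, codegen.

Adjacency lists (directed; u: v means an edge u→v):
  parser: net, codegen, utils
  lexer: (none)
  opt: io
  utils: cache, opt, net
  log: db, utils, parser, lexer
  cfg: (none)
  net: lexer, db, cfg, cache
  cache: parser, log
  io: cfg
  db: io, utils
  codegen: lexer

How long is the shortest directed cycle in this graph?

3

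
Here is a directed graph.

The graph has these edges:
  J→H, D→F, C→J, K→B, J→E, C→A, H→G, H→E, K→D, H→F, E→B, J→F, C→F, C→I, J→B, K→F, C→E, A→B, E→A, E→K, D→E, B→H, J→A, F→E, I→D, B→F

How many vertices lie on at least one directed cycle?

A vertex is on a directed cycle iff it belongs to a strongly connected component of size ≥ 2 (or has a self-loop).
The vertices on cycles are {A, B, D, E, F, H, K} — 7 in total.

7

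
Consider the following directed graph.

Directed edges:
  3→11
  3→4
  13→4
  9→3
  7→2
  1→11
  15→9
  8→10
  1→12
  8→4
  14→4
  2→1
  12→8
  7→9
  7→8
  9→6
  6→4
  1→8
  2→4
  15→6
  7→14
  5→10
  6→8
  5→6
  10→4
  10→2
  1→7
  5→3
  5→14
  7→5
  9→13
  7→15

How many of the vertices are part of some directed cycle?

A vertex is on a directed cycle iff it belongs to a strongly connected component of size ≥ 2 (or has a self-loop).
The vertices on cycles are {1, 2, 5, 6, 7, 8, 9, 10, 12, 15} — 10 in total.

10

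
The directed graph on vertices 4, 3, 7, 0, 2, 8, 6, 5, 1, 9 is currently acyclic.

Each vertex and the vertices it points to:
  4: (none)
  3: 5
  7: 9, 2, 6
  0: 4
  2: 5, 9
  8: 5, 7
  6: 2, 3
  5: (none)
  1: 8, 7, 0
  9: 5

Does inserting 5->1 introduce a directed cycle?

Adding 5→1 creates a cycle iff 1 can already reach 5.
Path from 1: 1 → 8 → 5.
So 1 → … → 5 → 1 is a cycle.

Yes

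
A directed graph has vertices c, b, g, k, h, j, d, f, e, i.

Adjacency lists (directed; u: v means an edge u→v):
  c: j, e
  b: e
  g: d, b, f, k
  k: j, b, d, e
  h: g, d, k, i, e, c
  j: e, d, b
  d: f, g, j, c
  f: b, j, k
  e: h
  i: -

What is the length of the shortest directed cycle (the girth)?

2

For each vertex v, BFS finds the shortest path from v back to v.
The shortest such closed walk is h → e → h, length 2.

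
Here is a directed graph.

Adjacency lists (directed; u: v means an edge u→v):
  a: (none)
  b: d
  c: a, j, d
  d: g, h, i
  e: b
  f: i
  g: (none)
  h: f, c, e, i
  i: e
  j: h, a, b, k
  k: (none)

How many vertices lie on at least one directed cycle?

A vertex is on a directed cycle iff it belongs to a strongly connected component of size ≥ 2 (or has a self-loop).
The vertices on cycles are {b, c, d, e, f, h, i, j} — 8 in total.

8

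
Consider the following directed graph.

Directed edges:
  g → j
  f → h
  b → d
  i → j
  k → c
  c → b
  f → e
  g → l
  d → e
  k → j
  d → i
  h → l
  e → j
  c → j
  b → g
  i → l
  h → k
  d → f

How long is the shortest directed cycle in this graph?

For each vertex v, BFS finds the shortest path from v back to v.
The shortest such closed walk is d → f → h → k → c → b → d, length 6.

6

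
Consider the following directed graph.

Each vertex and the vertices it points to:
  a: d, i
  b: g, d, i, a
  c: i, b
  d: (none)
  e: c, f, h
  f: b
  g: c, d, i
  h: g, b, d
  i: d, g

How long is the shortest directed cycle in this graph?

2

For each vertex v, BFS finds the shortest path from v back to v.
The shortest such closed walk is g → i → g, length 2.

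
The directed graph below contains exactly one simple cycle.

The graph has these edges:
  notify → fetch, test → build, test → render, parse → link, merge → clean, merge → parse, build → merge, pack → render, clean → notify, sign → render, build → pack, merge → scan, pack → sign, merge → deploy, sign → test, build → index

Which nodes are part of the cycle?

pack, sign, test, build

DFS with gray/black marking from build:
build gray
  merge gray
    clean gray
      notify gray
        fetch gray
        fetch black
      notify black
    clean black
    deploy gray
    deploy black
    parse gray
      link gray
      link black
    parse black
    scan gray
    scan black
  merge black
  pack gray
    render gray
    render black
    sign gray
      sign→render: render black — skip
      test gray
        test→render: render black — skip
        test→build: build is gray → back edge
Back edge closes the cycle build → pack → sign → test → build; its vertices are {pack, sign, test, build}.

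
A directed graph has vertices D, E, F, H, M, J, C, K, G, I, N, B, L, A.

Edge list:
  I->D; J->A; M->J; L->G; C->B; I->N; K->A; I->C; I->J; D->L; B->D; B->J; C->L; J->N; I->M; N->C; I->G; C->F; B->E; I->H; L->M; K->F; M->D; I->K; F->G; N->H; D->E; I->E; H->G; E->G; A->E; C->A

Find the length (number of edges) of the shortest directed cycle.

3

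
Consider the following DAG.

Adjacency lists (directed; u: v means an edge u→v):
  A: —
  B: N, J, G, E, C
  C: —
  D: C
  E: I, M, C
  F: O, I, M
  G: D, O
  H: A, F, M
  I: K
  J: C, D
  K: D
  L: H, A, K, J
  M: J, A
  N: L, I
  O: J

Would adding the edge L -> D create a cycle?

Adding L→D creates a cycle iff D can already reach L.
Explore from D: no path reaches L. The graph stays acyclic.

No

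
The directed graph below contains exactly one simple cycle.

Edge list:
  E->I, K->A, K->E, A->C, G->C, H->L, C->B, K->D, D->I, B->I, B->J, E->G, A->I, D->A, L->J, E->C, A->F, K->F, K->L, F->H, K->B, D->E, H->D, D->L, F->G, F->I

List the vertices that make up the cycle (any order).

A, D, F, H

DFS with gray/black marking from F:
F gray
  H gray
    L gray
      J gray
      J black
    L black
    D gray
      I gray
      I black
      E gray
        E→I: I black — skip
        G gray
          C gray
            B gray
              B→J: J black — skip
              B→I: I black — skip
            B black
          C black
        G black
        E→C: C black — skip
      E black
      D→L: L black — skip
      A gray
        A→C: C black — skip
        A→I: I black — skip
        A→F: F is gray → back edge
Back edge closes the cycle F → H → D → A → F; its vertices are {A, D, F, H}.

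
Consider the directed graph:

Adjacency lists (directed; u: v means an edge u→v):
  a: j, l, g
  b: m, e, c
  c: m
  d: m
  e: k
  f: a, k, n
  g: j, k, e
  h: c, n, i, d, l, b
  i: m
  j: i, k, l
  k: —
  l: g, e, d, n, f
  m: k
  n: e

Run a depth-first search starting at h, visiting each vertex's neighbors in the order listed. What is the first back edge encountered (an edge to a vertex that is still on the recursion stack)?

DFS from h (visiting each vertex's neighbors in the order listed); mark gray on enter, black on exit:
h gray
  c gray
    m gray
      k gray
      k black
    m black
  c black
  n gray
    e gray
      e→k: k black — skip
    e black
  n black
  i gray
    i→m: m black — skip
  i black
  d gray
    d→m: m black — skip
  d black
  l gray
    g gray
      j gray
        j→i: i black — skip
        j→k: k black — skip
        j→l: l is gray → back edge
First back edge: j → l.

j→l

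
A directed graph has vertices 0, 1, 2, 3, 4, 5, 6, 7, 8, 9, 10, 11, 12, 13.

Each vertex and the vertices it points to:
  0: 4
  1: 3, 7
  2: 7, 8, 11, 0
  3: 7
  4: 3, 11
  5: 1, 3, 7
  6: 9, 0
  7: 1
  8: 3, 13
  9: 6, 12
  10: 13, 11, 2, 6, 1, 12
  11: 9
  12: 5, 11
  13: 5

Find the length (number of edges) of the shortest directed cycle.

2

For each vertex v, BFS finds the shortest path from v back to v.
The shortest such closed walk is 6 → 9 → 6, length 2.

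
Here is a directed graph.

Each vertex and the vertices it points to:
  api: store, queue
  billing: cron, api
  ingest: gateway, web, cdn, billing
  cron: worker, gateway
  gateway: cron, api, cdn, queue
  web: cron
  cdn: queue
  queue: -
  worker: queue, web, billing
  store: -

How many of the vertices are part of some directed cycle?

A vertex is on a directed cycle iff it belongs to a strongly connected component of size ≥ 2 (or has a self-loop).
The vertices on cycles are {web, cron, worker, billing, gateway} — 5 in total.

5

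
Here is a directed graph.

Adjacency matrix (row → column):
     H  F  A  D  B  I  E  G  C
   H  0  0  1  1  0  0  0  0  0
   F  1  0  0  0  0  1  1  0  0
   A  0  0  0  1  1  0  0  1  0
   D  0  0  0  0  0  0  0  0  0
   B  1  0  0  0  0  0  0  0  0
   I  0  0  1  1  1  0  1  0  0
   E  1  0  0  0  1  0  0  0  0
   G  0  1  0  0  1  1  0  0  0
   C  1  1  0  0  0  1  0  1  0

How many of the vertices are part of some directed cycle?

7

A vertex is on a directed cycle iff it belongs to a strongly connected component of size ≥ 2 (or has a self-loop).
The vertices on cycles are {A, B, E, F, G, H, I} — 7 in total.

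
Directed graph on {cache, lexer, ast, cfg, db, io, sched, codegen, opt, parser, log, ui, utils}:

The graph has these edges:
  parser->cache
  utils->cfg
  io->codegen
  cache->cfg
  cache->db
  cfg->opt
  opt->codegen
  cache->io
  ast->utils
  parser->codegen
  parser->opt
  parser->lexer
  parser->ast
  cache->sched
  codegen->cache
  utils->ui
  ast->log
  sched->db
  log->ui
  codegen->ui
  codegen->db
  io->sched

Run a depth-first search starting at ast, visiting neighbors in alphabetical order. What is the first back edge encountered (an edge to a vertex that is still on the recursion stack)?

cache→cfg

DFS from ast (visiting neighbors in alphabetical order); mark gray on enter, black on exit:
ast gray
  log gray
    ui gray
    ui black
  log black
  utils gray
    cfg gray
      opt gray
        codegen gray
          cache gray
            cache→cfg: cfg is gray → back edge
First back edge: cache → cfg.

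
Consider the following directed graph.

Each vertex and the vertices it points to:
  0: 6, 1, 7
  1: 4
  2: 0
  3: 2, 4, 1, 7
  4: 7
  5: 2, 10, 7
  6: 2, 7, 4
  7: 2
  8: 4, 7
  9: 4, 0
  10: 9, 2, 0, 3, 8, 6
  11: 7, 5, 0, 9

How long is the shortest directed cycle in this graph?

3

For each vertex v, BFS finds the shortest path from v back to v.
The shortest such closed walk is 6 → 2 → 0 → 6, length 3.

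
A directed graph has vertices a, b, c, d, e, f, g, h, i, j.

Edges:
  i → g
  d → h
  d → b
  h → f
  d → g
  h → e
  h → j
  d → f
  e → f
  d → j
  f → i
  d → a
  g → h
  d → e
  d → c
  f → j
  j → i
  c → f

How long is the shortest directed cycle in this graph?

For each vertex v, BFS finds the shortest path from v back to v.
The shortest such closed walk is j → i → g → h → j, length 4.

4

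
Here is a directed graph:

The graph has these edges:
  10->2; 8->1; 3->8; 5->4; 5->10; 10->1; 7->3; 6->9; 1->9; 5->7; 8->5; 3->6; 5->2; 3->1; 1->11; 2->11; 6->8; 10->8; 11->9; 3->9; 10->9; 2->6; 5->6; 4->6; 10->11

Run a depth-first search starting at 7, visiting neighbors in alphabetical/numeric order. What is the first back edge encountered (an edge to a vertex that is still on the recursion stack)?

DFS from 7 (visiting neighbors in alphabetical/numeric order); mark gray on enter, black on exit:
7 gray
  3 gray
    1 gray
      9 gray
      9 black
      11 gray
        11→9: 9 black — skip
      11 black
    1 black
    6 gray
      8 gray
        8→1: 1 black — skip
        5 gray
          2 gray
            2→6: 6 is gray → back edge
First back edge: 2 → 6.

2->6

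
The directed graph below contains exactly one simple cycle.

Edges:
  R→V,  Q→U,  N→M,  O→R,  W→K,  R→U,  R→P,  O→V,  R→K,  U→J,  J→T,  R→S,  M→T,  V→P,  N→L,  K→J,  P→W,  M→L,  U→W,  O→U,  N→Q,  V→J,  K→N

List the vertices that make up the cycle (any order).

K, N, Q, U, W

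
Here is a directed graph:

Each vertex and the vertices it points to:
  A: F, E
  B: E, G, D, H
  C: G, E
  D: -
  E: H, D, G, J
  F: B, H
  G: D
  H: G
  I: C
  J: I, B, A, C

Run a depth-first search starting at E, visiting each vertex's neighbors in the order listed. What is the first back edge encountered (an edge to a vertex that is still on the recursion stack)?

DFS from E (visiting each vertex's neighbors in the order listed); mark gray on enter, black on exit:
E gray
  H gray
    G gray
      D gray
      D black
    G black
  H black
  E→D: D black — skip
  E→G: G black — skip
  J gray
    I gray
      C gray
        C→G: G black — skip
        C→E: E is gray → back edge
First back edge: C → E.

C→E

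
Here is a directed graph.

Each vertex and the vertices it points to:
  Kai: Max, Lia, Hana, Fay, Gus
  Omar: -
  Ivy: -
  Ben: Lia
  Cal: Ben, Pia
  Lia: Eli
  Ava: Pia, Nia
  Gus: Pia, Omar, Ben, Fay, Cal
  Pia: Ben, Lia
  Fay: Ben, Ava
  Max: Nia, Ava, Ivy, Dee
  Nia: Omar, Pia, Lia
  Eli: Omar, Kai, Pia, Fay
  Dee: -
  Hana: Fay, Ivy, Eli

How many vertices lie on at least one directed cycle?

A vertex is on a directed cycle iff it belongs to a strongly connected component of size ≥ 2 (or has a self-loop).
The vertices on cycles are {Ava, Ben, Cal, Eli, Fay, Gus, Kai, Lia, Max, Nia, Pia, Hana} — 12 in total.

12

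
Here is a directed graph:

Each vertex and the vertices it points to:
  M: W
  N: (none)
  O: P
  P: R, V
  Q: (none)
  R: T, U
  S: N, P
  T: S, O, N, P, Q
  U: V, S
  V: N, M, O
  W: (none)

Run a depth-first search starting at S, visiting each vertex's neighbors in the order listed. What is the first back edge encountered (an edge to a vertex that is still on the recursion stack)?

T->S

DFS from S (visiting each vertex's neighbors in the order listed); mark gray on enter, black on exit:
S gray
  N gray
  N black
  P gray
    R gray
      T gray
        T→S: S is gray → back edge
First back edge: T → S.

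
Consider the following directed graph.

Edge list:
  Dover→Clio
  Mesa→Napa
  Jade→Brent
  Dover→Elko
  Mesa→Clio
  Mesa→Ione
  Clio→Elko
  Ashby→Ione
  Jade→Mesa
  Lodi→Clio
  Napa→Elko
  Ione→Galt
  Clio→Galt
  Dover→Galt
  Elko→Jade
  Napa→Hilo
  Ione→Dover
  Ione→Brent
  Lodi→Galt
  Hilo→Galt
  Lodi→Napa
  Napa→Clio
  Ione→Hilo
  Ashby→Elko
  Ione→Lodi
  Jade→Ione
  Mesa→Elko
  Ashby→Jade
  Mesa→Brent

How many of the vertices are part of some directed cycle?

8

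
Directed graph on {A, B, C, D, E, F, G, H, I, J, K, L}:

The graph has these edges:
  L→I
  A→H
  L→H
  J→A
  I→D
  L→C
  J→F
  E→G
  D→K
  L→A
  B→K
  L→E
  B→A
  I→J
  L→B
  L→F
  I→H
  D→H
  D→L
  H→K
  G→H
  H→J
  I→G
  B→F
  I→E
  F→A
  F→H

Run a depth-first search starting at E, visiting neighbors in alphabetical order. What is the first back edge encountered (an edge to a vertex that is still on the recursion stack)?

A->H

DFS from E (visiting neighbors in alphabetical order); mark gray on enter, black on exit:
E gray
  G gray
    H gray
      J gray
        A gray
          A→H: H is gray → back edge
First back edge: A → H.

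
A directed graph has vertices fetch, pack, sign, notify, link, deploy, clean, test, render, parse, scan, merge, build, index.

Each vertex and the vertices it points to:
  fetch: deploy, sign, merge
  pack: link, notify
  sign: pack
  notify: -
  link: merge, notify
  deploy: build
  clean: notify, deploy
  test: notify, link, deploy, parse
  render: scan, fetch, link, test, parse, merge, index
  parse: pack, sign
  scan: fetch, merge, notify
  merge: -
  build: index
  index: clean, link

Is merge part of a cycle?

merge lies on a cycle iff there is a path from merge back to itself.
Exploring from merge, it never reaches itself; equivalently, its strongly connected component is a singleton.

No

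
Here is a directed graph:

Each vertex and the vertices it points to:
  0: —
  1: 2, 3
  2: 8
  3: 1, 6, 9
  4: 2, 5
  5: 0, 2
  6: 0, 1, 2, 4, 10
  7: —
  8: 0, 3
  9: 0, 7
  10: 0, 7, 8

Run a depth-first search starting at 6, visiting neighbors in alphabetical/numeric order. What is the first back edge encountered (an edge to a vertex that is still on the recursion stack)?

DFS from 6 (visiting neighbors in alphabetical/numeric order); mark gray on enter, black on exit:
6 gray
  0 gray
  0 black
  1 gray
    2 gray
      8 gray
        8→0: 0 black — skip
        3 gray
          3→1: 1 is gray → back edge
First back edge: 3 → 1.

3->1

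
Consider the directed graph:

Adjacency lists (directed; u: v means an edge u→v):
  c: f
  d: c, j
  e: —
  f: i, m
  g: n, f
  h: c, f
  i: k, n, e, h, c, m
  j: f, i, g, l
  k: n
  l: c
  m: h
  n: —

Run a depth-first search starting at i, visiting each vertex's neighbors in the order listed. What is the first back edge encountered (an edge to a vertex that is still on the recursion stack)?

f→i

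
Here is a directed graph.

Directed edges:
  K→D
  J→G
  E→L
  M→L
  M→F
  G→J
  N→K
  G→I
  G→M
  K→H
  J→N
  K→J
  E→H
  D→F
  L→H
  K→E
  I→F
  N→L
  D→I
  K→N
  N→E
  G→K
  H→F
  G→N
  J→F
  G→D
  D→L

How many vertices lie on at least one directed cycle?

4

A vertex is on a directed cycle iff it belongs to a strongly connected component of size ≥ 2 (or has a self-loop).
The vertices on cycles are {G, J, K, N} — 4 in total.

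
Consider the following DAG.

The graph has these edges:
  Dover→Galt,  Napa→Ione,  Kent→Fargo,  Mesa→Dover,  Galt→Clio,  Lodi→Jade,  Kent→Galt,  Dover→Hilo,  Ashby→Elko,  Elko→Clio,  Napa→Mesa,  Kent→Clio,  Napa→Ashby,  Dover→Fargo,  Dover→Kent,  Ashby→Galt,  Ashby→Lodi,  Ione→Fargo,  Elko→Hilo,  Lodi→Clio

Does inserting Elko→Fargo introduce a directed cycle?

No

Adding Elko→Fargo creates a cycle iff Fargo can already reach Elko.
Explore from Fargo: no path reaches Elko. The graph stays acyclic.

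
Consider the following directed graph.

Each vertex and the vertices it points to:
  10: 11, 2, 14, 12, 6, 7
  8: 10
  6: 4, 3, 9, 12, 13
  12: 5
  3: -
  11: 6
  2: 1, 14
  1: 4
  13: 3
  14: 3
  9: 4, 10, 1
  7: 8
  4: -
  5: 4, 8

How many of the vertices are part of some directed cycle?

8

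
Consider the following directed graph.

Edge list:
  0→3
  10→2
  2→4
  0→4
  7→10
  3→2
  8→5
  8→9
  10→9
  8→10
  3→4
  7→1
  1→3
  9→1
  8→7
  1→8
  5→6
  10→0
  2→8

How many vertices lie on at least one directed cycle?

A vertex is on a directed cycle iff it belongs to a strongly connected component of size ≥ 2 (or has a self-loop).
The vertices on cycles are {0, 1, 2, 3, 7, 8, 9, 10} — 8 in total.

8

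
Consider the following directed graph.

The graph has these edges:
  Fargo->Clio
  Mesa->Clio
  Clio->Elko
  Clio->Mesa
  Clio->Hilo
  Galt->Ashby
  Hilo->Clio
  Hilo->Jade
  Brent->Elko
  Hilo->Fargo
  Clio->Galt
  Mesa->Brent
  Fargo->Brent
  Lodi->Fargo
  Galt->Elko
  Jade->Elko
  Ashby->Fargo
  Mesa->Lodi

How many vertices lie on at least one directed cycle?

7

A vertex is on a directed cycle iff it belongs to a strongly connected component of size ≥ 2 (or has a self-loop).
The vertices on cycles are {Clio, Galt, Hilo, Lodi, Mesa, Ashby, Fargo} — 7 in total.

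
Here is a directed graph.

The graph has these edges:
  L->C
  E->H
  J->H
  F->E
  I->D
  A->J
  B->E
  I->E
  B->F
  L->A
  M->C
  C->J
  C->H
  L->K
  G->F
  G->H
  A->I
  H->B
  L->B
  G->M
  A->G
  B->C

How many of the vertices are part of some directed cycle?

A vertex is on a directed cycle iff it belongs to a strongly connected component of size ≥ 2 (or has a self-loop).
The vertices on cycles are {B, C, E, F, H, J} — 6 in total.

6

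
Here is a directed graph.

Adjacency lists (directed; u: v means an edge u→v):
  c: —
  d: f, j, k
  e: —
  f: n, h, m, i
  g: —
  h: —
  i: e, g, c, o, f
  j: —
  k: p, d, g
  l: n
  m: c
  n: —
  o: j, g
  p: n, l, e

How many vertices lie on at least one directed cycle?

A vertex is on a directed cycle iff it belongs to a strongly connected component of size ≥ 2 (or has a self-loop).
The vertices on cycles are {d, f, i, k} — 4 in total.

4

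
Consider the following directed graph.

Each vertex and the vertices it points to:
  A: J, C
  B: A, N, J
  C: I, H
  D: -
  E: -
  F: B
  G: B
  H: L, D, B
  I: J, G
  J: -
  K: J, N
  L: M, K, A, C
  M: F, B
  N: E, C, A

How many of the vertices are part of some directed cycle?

11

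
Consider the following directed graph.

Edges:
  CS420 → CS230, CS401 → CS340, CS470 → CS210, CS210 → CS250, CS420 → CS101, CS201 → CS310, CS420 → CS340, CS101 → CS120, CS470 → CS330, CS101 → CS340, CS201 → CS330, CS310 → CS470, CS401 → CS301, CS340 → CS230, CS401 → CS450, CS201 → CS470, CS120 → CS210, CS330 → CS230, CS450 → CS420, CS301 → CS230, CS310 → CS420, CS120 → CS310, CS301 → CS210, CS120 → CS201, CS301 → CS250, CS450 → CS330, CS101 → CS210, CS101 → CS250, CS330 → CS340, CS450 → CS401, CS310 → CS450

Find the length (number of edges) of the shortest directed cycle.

2

For each vertex v, BFS finds the shortest path from v back to v.
The shortest such closed walk is CS450 → CS401 → CS450, length 2.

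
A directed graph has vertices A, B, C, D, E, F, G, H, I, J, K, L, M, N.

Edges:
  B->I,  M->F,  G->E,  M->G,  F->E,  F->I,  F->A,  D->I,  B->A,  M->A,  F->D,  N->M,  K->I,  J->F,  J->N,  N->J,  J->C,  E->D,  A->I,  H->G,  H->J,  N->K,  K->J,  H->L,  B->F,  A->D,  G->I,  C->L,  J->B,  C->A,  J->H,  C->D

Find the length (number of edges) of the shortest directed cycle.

2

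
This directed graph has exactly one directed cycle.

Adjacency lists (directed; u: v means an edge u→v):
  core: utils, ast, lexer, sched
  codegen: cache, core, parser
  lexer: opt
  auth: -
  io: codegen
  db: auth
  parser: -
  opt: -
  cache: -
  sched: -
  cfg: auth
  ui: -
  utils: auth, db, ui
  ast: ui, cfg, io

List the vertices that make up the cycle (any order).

io, ast, core, codegen

DFS with gray/black marking from io:
io gray
  codegen gray
    cache gray
    cache black
    core gray
      utils gray
        auth gray
        auth black
        db gray
          db→auth: auth black — skip
        db black
        ui gray
        ui black
      utils black
      ast gray
        ast→ui: ui black — skip
        cfg gray
          cfg→auth: auth black — skip
        cfg black
        ast→io: io is gray → back edge
Back edge closes the cycle io → codegen → core → ast → io; its vertices are {io, ast, core, codegen}.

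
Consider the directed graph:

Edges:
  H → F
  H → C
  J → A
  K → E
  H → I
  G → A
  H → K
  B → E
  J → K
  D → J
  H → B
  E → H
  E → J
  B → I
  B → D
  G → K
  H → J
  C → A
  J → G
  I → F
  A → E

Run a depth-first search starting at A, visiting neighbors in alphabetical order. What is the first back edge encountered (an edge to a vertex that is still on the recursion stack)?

DFS from A (visiting neighbors in alphabetical order); mark gray on enter, black on exit:
A gray
  E gray
    H gray
      B gray
        D gray
          J gray
            J→A: A is gray → back edge
First back edge: J → A.

J->A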